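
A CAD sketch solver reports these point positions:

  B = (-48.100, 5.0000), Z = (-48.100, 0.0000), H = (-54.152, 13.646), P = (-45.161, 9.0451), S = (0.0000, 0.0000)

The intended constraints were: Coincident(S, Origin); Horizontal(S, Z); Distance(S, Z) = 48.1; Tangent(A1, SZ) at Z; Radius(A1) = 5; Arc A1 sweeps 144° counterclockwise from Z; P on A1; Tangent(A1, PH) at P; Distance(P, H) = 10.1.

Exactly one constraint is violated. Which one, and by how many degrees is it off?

Tangent(A1, PH) at P — off by 8.90°.

S = (0.00, 0.00) ✓; S.y = 0.00, Z.y = 0.00 ✓; |SZ| = 48.10 ✓; ∠(BZ, ZS) = 90.00° ✓; |BZ| = 5.000 ✓; bearing(B→P) − bearing(B→Z) = 144.0° ✓; |BP| = 5.000 ✓; ∠(BP, PH) = 81.10° ✗; |PH| = 10.10 ✓.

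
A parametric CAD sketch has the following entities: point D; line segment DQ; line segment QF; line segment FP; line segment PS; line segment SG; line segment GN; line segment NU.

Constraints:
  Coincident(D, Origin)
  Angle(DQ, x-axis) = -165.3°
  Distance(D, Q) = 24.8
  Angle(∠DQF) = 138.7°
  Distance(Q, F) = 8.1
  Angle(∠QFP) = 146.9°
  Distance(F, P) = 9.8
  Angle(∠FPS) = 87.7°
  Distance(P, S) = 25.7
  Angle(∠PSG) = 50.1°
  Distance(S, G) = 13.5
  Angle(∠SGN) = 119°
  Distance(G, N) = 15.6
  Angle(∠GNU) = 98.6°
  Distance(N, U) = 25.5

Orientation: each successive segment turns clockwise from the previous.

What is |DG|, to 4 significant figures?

16.92

D is at the origin; DQ runs at -165.3° with length 24.8, so Q = (-23.99, -6.293). ∠DQF = 138.7° gives QF at 153.4° from the x-axis; with |QF| = 8.1, F = (-31.23, -2.666). ∠QFP = 146.9° gives FP at 120.3° from the x-axis; with |FP| = 9.8, P = (-36.18, 5.795). ∠FPS = 87.7° gives PS at 28.00° from the x-axis; with |PS| = 25.7, S = (-13.48, 17.86). ∠PSG = 50.1° gives SG at -101.9° from the x-axis; with |SG| = 13.5, G = (-16.27, 4.650). Then |DG| = |G − D| = 16.92.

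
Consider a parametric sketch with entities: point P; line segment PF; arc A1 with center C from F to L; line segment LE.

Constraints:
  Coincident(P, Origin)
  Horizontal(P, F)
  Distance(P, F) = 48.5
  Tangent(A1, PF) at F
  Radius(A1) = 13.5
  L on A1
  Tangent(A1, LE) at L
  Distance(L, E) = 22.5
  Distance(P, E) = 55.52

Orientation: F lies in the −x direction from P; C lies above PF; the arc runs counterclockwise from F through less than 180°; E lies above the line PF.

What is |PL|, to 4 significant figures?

38.93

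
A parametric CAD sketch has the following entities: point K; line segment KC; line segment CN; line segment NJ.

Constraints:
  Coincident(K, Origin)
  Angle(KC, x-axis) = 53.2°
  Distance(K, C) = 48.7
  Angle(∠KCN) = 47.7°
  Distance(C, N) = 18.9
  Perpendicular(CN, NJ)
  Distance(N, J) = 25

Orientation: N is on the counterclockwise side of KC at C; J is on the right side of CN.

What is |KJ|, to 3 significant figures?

62.6

∠KCN = 47.7°, so CN runs at 53.2° + (180° − 47.7°) = 186° from the x-axis; with |CN| = 18.9, N = C + 18.9·(cos 186°, sin 186°) = (10.4, 37.2). CN ⟂ NJ; with |NJ| = 25.0 on the right of CN, J = N + 25.0·(-0.0958, 0.995) = (7.96, 62.1). Then |KJ| = |J − K| = 62.6.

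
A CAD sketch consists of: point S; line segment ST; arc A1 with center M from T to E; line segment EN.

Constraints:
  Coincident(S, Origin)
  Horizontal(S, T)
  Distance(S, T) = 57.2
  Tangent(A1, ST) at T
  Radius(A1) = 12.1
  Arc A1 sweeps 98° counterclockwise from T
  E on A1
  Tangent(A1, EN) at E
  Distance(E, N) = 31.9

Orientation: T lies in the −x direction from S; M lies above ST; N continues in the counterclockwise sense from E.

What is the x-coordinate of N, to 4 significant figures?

-49.66

S is at the origin; S and T share the same y with |ST| = 57.2 and T on the −x side, so T = (-57.20, 0.000). The tangent condition forces MT to be normal to ST, so M = T + (0, 12.1) = (-57.20, 12.10). On A1, T sits at bearing -90° from M; a 98° counterclockwise sweep puts E at bearing 8°, so E = M + 12.1·(cos 8°, sin 8°) = (-45.22, 13.78). The tangent condition forces ME to be normal to EN, so EN runs along (−sin 8°, cos 8°); with |EN| = 31.9, N = (-49.66, 45.37). So N.x = -49.66.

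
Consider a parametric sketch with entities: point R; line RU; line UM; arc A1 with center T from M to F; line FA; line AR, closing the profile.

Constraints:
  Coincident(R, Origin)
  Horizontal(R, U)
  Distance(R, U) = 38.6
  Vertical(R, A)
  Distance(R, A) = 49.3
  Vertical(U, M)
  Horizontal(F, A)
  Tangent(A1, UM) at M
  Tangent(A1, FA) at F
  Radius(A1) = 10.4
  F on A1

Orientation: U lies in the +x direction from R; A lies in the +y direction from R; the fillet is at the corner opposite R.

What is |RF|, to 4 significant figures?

56.80

R is at the origin; R and U share the same y with |RU| = 38.6 and U on the +x side, so U = (38.60, 0.000). R and A share the same x with |RA| = 49.3 and A on the +y side, so A = (0.000, 49.30). The virtual corner opposite R is at (38.60, 49.30). A1 meets UM tangentially, so TM is at right angles to UM and the tangent condition forces TF to be normal to FA, with radius 10.4, so the center T sits 10.4 in from both sides at T = (28.20, 38.90). That places the tangent points at M = (38.60, 38.90) on UM and F = (28.20, 49.30) on FA. Then |RF| = |F − R| = 56.80.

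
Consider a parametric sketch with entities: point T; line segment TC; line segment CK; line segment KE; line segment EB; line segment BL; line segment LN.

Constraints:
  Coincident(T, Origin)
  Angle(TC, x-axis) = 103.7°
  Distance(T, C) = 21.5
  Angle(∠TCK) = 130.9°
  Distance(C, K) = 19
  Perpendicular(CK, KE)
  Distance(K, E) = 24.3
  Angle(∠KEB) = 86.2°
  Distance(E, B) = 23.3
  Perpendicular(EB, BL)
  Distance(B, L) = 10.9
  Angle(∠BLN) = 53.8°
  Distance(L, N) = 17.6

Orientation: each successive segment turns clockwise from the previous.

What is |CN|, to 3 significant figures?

25.2

T is at the origin; TC runs at 103.7° with length 21.5, so C = (-5.09, 20.9). ∠TCK = 130.9° gives CK at 54.6° from the x-axis; with |CK| = 19.0, K = (5.91, 36.4). CK ⟂ KE, so KE runs at -35.4°; with |KE| = 24.3, E = (25.7, 22.3). ∠KEB = 86.2° gives EB at -129° from the x-axis; with |EB| = 23.3, B = (11.0, 4.24). EB ⟂ BL, so BL runs at 141°; with |BL| = 10.9, L = (2.55, 11.1). ∠BLN = 53.8° gives LN at 14.6° from the x-axis; with |LN| = 17.6, N = (19.6, 15.6). Then |CN| = |N − C| = 25.2.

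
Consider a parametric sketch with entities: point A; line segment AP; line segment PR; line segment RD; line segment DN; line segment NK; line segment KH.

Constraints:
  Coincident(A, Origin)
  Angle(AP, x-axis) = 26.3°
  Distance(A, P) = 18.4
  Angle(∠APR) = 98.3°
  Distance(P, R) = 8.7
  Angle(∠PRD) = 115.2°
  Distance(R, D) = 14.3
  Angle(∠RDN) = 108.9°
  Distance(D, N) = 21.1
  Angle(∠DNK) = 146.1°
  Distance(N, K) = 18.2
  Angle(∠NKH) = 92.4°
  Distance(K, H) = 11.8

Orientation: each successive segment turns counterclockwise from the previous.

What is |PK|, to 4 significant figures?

35.85

A is at the origin; AP runs at 26.3° with length 18.4, so P = (16.50, 8.153). ∠APR = 98.3° gives PR at 108.0° from the x-axis; with |PR| = 8.7, R = (13.81, 16.43). ∠PRD = 115.2° gives RD at 172.8° from the x-axis; with |RD| = 14.3, D = (-0.3803, 18.22). ∠RDN = 108.9° gives DN at -116.1° from the x-axis; with |DN| = 21.1, N = (-9.663, -0.7294). ∠DNK = 146.1° gives NK at -82.20° from the x-axis; with |NK| = 18.2, K = (-7.193, -18.76). Then |PK| = |K − P| = 35.85.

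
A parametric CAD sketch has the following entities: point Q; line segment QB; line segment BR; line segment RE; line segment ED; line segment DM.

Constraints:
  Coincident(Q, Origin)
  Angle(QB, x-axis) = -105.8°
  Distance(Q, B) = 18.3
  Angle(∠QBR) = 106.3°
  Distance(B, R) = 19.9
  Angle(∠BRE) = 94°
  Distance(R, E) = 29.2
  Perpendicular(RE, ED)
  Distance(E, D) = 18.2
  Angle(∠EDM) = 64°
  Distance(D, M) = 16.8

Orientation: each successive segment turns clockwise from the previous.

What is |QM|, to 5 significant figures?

15.456

Q is at the origin; QB runs at -105.8° with length 18.3, so B = (-4.9827, -17.609). ∠QBR = 106.3° gives BR at -179.50° from the x-axis; with |BR| = 19.9, R = (-24.882, -17.782). ∠BRE = 94.0° gives RE at 94.500° from the x-axis; with |RE| = 29.2, E = (-27.173, 11.328). The perpendicularity gives ED at right angles to RE, so ED runs at 4.5000°; with |ED| = 18.2, D = (-9.0291, 12.756). ∠EDM = 64.0° gives DM at -111.50° from the x-axis; with |DM| = 16.8, M = (-15.186, -2.8753). Then |QM| = |M − Q| = 15.456.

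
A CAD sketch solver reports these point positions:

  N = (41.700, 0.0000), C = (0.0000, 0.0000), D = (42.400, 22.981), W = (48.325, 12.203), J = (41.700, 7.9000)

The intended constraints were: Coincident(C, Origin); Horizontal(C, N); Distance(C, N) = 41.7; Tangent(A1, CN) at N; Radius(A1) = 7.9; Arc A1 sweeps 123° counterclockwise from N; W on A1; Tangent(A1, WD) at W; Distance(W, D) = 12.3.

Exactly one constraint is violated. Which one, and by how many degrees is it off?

Tangent(A1, WD) at W — off by 4.21°.

C = (0.00, 0.00) ✓; C.y = 0.00, N.y = 0.00 ✓; |CN| = 41.70 ✓; ∠(JN, NC) = 90.00° ✓; |JN| = 7.900 ✓; bearing(J→W) − bearing(J→N) = 123.0° ✓; |JW| = 7.900 ✓; ∠(JW, WD) = 94.21° ✗; |WD| = 12.30 ✓.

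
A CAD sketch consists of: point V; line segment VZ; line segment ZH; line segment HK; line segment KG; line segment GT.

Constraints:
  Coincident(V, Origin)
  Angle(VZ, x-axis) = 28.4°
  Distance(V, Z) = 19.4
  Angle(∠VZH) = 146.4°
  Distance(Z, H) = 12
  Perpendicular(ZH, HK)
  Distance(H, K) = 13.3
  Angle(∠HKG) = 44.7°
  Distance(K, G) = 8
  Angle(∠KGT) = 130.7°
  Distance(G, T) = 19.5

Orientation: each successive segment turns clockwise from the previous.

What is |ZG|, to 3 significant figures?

9.93

V is at the origin; VZ runs at 28.4° with length 19.4, so Z = (17.1, 9.23). ∠VZH = 146.4° gives ZH at -5.20° from the x-axis; with |ZH| = 12.0, H = (29.0, 8.14). The perpendicularity gives HK at right angles to ZH, so HK runs at -95.2°; with |HK| = 13.3, K = (27.8, -5.11). ∠HKG = 44.7° gives KG at 130° from the x-axis; with |KG| = 8.0, G = (22.7, 1.07). Then |ZG| = |G − Z| = 9.93.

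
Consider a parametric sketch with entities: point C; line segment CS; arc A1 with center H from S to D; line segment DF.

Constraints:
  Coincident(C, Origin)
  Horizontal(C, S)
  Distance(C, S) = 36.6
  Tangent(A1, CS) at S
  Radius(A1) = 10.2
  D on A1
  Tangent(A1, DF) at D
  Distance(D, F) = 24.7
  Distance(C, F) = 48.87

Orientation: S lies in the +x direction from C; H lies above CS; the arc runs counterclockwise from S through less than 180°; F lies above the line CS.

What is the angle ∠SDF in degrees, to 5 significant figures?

119.25°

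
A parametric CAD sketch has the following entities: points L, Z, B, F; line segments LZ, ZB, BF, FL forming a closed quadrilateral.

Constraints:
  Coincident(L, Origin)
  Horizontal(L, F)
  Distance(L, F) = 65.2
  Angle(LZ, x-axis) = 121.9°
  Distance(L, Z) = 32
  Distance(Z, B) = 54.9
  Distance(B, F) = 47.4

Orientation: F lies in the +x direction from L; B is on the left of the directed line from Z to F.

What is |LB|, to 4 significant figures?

52.99

L is at the origin; LF is horizontal with |LF| = 65.2 and F in +x, so F = (65.2, 0). LZ runs at 121.9° with |LZ| = 32.0, so Z = (-16.91, 27.17). B is determined by |ZB| = 54.9 and |BF| = 47.4 together: it lies at the intersection of circle(Z, 54.9) and circle(F, 47.4). With |ZF| = 86.49, the foot of the radical line on ZF is 47.68 from Z and the perpendicular offset is √(54.9² − 47.68²) = 27.22. Taking the left-of-ZF solution: B = (36.90, 38.03).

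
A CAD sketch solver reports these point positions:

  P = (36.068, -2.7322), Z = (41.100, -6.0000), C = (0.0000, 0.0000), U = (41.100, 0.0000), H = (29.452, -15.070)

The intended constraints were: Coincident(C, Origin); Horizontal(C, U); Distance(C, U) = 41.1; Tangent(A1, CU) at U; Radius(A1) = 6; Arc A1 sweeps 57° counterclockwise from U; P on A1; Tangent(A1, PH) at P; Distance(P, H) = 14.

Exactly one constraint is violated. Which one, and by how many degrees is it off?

Tangent(A1, PH) at P — off by 4.80°.

C = (0.00, 0.00) ✓; C.y = 0.00, U.y = 0.00 ✓; |CU| = 41.10 ✓; ∠(ZU, UC) = 90.00° ✓; |ZU| = 6.000 ✓; bearing(Z→P) − bearing(Z→U) = 57.00° ✓; |ZP| = 6.000 ✓; ∠(ZP, PH) = 85.20° ✗; |PH| = 14.00 ✓.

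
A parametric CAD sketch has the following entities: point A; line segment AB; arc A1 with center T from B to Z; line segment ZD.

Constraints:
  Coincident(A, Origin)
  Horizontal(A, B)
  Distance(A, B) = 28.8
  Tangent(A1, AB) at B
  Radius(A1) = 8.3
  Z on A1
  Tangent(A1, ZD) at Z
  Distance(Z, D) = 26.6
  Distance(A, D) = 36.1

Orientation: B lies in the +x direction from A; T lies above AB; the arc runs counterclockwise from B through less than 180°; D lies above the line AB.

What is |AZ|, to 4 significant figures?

37.38

A is at the origin; A and B share the same y with |AB| = 28.8 and B on the +x side, so B = (28.80, 0.000). The tangent condition forces TB to be normal to AB, so T = B + (0, 8.3) = (28.80, 8.300). Since TZ ⟂ ZD (tangency), |TD| = √(8.3² + 26.6²) = 27.86 regardless of where Z sits on A1. So D lies on both circle(A, 36.1) and circle(T, 27.86); the above-AB intersection is D = (15.32, 32.69). Z is the foot of the tangent from D: Z = (34.54, 14.30).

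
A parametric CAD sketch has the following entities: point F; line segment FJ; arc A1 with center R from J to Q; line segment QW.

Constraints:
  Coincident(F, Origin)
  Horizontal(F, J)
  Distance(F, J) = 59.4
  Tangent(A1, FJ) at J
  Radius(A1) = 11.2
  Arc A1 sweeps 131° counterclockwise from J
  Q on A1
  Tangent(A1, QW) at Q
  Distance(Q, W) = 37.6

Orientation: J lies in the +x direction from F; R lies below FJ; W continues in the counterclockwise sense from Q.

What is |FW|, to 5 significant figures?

88.992

F is at the origin; F and J share the same y with |FJ| = 59.4 and J on the +x side, so J = (59.400, 0.0000). Tangency of A1 to FJ means the radius RJ is perpendicular to FJ, so R = J + (0, -11.2) = (59.400, -11.200). On A1, J sits at bearing 90° from R; a 131° counterclockwise sweep puts Q at bearing 221°, so Q = R + 11.2·(cos 221°, sin 221°) = (50.947, -18.548). The tangent condition forces RQ to be normal to QW, so QW runs along (−sin 221°, cos 221°); with |QW| = 37.6, W = (75.615, -46.925). Then |FW| = |W − F| = 88.992.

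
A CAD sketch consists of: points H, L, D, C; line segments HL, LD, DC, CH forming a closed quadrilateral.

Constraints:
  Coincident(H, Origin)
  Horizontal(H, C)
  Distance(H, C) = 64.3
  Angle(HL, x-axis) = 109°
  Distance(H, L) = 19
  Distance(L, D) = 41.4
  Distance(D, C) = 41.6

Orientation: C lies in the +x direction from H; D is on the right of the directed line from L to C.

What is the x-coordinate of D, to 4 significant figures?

24.01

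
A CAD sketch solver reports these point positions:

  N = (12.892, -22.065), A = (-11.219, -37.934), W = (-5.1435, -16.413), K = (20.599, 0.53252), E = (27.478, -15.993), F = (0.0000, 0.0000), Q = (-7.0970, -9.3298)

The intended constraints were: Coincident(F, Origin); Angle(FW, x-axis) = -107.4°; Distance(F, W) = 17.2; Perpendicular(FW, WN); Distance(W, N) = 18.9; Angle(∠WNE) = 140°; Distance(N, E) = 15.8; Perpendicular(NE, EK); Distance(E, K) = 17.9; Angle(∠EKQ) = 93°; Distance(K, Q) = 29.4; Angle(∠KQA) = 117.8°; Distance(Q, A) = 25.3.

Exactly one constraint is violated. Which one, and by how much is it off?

Distance(Q, A) = 25.3 — off by 3.60.

F = (0.00, 0.00) ✓; FW at -107.4° ✓; |FW| = 17.20 ✓; ∠(FW, WN) = 90.00° ✓; |WN| = 18.90 ✓; ∠WNE = 140.0° ✓; |NE| = 15.80 ✓; ∠(NE, EK) = 90.00° ✓; |EK| = 17.90 ✓; ∠EKQ = 93.00° ✓; |KQ| = 29.40 ✓; ∠KQA = 117.8° ✓; |QA| = 28.90 ✗.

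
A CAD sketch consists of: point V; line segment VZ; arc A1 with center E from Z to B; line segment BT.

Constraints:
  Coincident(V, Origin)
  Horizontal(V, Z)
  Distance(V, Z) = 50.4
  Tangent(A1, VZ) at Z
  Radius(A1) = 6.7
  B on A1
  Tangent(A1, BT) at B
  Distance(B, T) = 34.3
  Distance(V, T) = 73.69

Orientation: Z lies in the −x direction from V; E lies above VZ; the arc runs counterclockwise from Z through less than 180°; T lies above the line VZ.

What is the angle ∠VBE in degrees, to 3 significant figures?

137°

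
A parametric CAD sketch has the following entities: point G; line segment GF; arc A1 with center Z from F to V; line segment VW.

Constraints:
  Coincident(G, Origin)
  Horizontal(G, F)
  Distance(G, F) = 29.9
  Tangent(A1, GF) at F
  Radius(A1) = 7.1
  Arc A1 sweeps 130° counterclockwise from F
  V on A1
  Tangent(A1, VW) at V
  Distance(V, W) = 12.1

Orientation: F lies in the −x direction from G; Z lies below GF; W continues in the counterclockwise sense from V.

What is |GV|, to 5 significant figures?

37.214

G is at the origin; GF is horizontal with |GF| = 29.9 and F on the −x side, so F = (-29.900, 0.0000). Tangency of A1 to GF means the radius ZF is perpendicular to GF, so Z = F + (0, -7.1) = (-29.900, -7.1000). On A1, F sits at bearing 90° from Z; a 130° counterclockwise sweep puts V at bearing 220°, so V = Z + 7.1·(cos 220°, sin 220°) = (-35.339, -11.664). Then |GV| = |V − G| = 37.214.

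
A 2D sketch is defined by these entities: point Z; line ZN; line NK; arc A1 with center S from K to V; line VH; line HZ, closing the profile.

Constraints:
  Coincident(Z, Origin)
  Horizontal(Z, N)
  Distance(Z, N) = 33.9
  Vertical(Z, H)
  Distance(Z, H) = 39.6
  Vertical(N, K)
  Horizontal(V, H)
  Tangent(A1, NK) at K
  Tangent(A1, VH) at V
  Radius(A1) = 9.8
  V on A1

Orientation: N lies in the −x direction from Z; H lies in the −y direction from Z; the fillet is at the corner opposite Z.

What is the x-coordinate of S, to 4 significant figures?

-24.10

Z is at the origin; Z and N share the same y with |ZN| = 33.9 and N on the −x side, so N = (-33.90, 0.000). Z and H share the same x with |ZH| = 39.6 and H on the −y side, so H = (0.000, -39.60). The virtual corner opposite Z is at (-33.90, -39.60). The tangent condition forces SK to be normal to NK and since A1 is tangent to VH there, SV ⟂ VH, with radius 9.8, so the center S sits 9.8 in from both sides at S = (-24.10, -29.80). So S.x = -24.10.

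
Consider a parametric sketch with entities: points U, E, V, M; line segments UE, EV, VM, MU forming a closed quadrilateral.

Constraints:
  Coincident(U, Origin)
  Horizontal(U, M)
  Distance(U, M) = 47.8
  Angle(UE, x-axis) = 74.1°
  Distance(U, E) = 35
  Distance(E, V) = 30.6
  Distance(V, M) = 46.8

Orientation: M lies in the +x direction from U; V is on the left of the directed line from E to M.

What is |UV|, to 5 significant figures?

59.257

Checks: |EV| = 30.60 ✓; |VM| = 46.80 ✓.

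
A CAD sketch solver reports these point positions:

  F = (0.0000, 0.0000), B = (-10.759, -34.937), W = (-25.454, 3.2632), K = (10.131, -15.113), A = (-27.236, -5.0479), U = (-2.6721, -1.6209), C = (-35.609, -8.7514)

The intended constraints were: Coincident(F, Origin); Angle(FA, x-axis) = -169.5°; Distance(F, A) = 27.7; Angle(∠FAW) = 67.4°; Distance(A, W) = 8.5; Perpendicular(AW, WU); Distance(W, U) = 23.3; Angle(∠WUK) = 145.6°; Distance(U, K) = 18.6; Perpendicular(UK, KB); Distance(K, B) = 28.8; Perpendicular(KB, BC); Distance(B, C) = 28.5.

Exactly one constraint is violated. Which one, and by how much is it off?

Distance(B, C) = 28.5 — off by 7.60.

F = (0.00, 0.00) ✓; FA at -169.5° ✓; |FA| = 27.70 ✓; ∠FAW = 67.40° ✓; |AW| = 8.500 ✓; ∠(AW, WU) = 90.00° ✓; |WU| = 23.30 ✓; ∠WUK = 145.6° ✓; |UK| = 18.60 ✓; ∠(UK, KB) = 90.00° ✓; |KB| = 28.80 ✓; ∠(KB, BC) = 90.00° ✓; |BC| = 36.10 ✗.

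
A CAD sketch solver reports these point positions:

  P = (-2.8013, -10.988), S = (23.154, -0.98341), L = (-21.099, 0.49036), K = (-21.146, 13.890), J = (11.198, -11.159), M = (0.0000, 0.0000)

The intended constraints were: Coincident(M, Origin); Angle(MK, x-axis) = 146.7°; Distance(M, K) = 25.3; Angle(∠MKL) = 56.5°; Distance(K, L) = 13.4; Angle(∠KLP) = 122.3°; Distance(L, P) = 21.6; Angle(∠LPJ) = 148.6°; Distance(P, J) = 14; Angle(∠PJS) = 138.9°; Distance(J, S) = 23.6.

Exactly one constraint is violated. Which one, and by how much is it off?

Distance(J, S) = 23.6 — off by 7.90.

M = (0.00, 0.00) ✓; MK at 146.7° ✓; |MK| = 25.30 ✓; ∠MKL = 56.50° ✓; |KL| = 13.40 ✓; ∠KLP = 122.3° ✓; |LP| = 21.60 ✓; ∠LPJ = 148.6° ✓; |PJ| = 14.00 ✓; ∠PJS = 138.9° ✓; |JS| = 15.70 ✗.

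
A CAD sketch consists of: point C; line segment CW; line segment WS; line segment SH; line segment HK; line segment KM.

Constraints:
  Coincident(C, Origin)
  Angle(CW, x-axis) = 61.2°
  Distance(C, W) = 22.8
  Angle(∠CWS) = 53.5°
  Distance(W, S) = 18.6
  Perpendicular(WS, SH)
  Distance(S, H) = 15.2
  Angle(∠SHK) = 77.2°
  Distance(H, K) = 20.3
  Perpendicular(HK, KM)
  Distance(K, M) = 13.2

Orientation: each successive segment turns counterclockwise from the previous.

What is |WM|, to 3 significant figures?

2.77

C is at the origin; CW runs at 61.2° with length 22.8, so W = (11.0, 20.0). ∠CWS = 53.5° gives WS at -172° from the x-axis; with |WS| = 18.6, S = (-7.45, 17.5). The perpendicularity gives SH at right angles to WS, so SH runs at -82.3°; with |SH| = 15.2, H = (-5.41, 2.42). ∠SHK = 77.2° gives HK at 20.5° from the x-axis; with |HK| = 20.3, K = (13.6, 9.53). The perpendicularity gives KM at right angles to HK, so KM runs at 110°; with |KM| = 13.2, M = (8.98, 21.9). Then |WM| = |M − W| = 2.77.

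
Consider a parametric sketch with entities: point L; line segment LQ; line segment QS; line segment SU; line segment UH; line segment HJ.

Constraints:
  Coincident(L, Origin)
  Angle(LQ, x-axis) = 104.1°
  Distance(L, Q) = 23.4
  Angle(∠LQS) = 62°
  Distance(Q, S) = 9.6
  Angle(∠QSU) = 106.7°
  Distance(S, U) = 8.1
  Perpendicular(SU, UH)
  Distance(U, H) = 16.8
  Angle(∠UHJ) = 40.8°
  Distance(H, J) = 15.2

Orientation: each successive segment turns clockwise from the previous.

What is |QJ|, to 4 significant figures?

4.010

SU is perpendicular to UH, so UH runs at -177.2°; with |UH| = 16.8, H = (-12.77, 11.48). ∠UHJ = 40.8° gives HJ at 43.60° from the x-axis; with |HJ| = 15.2, J = (-1.759, 21.96). Then |QJ| = |J − Q| = 4.010.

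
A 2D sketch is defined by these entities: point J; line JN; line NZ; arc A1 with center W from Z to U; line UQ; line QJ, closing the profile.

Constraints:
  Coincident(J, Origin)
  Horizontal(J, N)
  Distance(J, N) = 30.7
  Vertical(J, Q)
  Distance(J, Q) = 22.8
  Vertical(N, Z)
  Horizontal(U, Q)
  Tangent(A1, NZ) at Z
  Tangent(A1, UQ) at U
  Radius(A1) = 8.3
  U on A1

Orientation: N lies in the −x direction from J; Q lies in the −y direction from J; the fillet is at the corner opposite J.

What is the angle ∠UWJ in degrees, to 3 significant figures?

123°

J is at the origin; JN is horizontal with |JN| = 30.7 and N on the −x side, so N = (-30.7, 0.00). JQ is vertical with |JQ| = 22.8 and Q on the −y side, so Q = (0.00, -22.8). The virtual corner opposite J is at (-30.7, -22.8). Tangency of A1 to NZ means the radius WZ is perpendicular to NZ and the tangent condition forces WU to be normal to UQ, with radius 8.3, so the center W sits 8.3 in from both sides at W = (-22.4, -14.5). That places the tangent points at Z = (-30.7, -14.5) on NZ and U = (-22.4, -22.8) on UQ. Then cos ∠UWJ = WU·WJ / (|WU||WJ|), giving 123°.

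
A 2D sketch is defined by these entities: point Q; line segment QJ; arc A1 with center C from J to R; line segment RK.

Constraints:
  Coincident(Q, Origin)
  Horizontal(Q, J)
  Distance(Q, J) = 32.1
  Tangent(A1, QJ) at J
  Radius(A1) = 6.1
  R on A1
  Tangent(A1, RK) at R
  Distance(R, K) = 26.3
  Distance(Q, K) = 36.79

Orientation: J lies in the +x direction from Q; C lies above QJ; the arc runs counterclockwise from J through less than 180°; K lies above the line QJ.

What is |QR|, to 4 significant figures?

38.18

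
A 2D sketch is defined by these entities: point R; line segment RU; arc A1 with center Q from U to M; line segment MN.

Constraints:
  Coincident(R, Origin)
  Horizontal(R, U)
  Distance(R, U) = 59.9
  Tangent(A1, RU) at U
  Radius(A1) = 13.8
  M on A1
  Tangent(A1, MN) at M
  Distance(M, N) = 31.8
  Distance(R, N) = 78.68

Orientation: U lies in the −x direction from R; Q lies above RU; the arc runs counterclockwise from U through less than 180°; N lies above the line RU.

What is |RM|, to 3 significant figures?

51.7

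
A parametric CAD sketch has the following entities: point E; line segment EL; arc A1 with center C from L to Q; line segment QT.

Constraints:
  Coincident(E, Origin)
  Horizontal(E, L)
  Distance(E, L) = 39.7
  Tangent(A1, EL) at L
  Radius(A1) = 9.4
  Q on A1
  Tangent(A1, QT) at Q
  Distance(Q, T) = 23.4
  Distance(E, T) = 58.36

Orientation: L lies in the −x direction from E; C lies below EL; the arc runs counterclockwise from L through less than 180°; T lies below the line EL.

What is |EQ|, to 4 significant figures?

50.07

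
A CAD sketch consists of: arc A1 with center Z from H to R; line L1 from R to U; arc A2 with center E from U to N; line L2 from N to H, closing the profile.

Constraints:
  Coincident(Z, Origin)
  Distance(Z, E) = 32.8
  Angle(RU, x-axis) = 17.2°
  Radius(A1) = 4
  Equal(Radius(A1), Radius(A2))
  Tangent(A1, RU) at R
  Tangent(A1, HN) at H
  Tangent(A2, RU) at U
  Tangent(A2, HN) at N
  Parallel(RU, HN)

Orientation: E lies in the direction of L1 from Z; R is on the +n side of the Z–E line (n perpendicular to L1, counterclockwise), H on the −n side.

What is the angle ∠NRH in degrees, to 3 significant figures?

76.3°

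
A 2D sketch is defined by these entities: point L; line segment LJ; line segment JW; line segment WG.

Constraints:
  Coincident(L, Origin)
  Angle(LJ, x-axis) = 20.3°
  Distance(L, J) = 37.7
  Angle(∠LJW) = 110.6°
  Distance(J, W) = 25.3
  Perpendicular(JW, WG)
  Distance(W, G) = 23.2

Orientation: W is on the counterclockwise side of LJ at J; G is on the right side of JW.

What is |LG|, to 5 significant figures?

70.059

∠LJW = 110.6°, so JW runs at 20.3° + (180° − 110.6°) = 89.700° from the x-axis; with |JW| = 25.3, W = J + 25.3·(cos 89.700°, sin 89.700°) = (35.491, 38.379). The perpendicularity gives WG at right angles to JW; with |WG| = 23.2 on the right of JW, G = W + 23.2·(0.99999, -0.0052360) = (58.691, 38.258). Then |LG| = |G − L| = 70.059.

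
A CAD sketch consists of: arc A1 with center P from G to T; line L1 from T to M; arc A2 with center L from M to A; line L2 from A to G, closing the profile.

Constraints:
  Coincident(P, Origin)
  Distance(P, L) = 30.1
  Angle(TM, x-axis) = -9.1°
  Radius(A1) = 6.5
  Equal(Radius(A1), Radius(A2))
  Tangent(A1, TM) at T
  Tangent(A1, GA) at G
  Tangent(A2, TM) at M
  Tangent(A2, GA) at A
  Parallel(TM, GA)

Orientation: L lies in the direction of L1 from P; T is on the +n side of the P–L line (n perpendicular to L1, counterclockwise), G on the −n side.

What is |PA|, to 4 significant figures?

30.79

Tangency of A1 to both parallel lines with radius 6.5 puts T and G at P ± 6.5·n: T = (1.028, 6.418), G = (-1.028, -6.418). Equal radii place M and A the same way about L: M = L + 6.5·n = (30.75, 1.658), A = L − 6.5·n = (28.69, -11.18). Then |PA| = |A − P| = 30.79.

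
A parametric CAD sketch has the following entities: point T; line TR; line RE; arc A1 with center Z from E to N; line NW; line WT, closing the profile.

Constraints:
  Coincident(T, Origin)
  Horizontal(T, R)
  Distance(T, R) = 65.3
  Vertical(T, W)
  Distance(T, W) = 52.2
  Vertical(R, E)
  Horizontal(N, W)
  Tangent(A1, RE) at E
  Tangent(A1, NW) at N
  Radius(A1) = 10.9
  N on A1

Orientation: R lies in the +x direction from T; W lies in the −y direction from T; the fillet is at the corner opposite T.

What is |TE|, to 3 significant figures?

77.3

T is at the origin; TR is horizontal with |TR| = 65.3 and R on the +x side, so R = (65.3, 0.00). TW is vertical with |TW| = 52.2 and W on the −y side, so W = (0.00, -52.2). The virtual corner opposite T is at (65.3, -52.2). Since A1 is tangent to RE there, ZE ⟂ RE and the tangent condition forces ZN to be normal to NW, with radius 10.9, so the center Z sits 10.9 in from both sides at Z = (54.4, -41.3). That places the tangent points at E = (65.3, -41.3) on RE and N = (54.4, -52.2) on NW. Then |TE| = |E − T| = 77.3.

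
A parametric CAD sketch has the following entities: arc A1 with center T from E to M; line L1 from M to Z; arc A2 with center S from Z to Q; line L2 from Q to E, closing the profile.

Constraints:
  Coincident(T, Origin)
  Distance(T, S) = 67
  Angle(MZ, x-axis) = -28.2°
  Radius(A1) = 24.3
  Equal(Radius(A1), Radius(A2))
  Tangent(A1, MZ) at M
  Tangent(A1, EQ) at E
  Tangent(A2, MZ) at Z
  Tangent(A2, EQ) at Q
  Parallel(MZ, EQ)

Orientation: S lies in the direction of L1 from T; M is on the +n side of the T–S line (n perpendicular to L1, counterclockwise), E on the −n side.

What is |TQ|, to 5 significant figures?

71.271

The slot axis is L1's direction at -28.2°, so u = (cos -28.2°, sin -28.2°) = (0.88130, -0.47255) and n = (−sin -28.2°, cos -28.2°) = (0.47255, 0.88130). T is at the origin and S lies 67.0 along u from T, so S = 67.0·u = (59.047, -31.661). Tangency of A1 to both parallel lines with radius 24.3 puts M and E at T ± 24.3·n: M = (11.483, 21.416), E = (-11.483, -21.416). Equal radii place Z and Q the same way about S: Z = S + 24.3·n = (70.530, -10.245), Q = S − 24.3·n = (47.564, -53.077). Then |TQ| = |Q − T| = 71.271.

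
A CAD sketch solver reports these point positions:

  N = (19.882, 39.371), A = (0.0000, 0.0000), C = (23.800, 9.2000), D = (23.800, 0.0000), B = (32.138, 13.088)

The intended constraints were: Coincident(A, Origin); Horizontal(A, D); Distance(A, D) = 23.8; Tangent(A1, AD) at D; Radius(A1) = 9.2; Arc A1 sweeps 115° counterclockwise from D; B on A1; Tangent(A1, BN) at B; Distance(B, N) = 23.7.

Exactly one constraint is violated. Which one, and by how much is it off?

Distance(B, N) = 23.7 — off by 5.30.

A = (0.00, 0.00) ✓; A.y = 0.00, D.y = 0.00 ✓; |AD| = 23.80 ✓; ∠(CD, DA) = 90.00° ✓; |CD| = 9.200 ✓; bearing(C→B) − bearing(C→D) = 115.0° ✓; |CB| = 9.200 ✓; ∠(CB, BN) = 90.00° ✓; |BN| = 29.00 ✗.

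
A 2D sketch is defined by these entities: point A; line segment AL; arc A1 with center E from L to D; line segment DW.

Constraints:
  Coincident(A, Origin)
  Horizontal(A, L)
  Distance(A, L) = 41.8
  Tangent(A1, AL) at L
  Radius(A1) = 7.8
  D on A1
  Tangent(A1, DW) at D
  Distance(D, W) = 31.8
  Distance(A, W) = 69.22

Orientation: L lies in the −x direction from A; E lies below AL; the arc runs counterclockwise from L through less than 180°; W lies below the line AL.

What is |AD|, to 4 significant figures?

49.46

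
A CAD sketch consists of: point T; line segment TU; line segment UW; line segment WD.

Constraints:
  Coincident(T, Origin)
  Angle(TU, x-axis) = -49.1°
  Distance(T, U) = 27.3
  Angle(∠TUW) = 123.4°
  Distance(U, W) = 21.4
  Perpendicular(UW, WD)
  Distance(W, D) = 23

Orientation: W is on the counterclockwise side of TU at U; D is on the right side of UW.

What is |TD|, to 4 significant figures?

58.51

T is at the origin; TU runs at -49.1° with length 27.3, so U = 27.3·(cos -49.1°, sin -49.1°) = (17.87, -20.63). ∠TUW = 123.4°, so UW runs at -49.1° + (180° − 123.4°) = 7.500° from the x-axis; with |UW| = 21.4, W = U + 21.4·(cos 7.500°, sin 7.500°) = (39.09, -17.84). UW ⟂ WD; with |WD| = 23.0 on the right of UW, D = W + 23.0·(0.1305, -0.9914) = (42.09, -40.64). Then |TD| = |D − T| = 58.51.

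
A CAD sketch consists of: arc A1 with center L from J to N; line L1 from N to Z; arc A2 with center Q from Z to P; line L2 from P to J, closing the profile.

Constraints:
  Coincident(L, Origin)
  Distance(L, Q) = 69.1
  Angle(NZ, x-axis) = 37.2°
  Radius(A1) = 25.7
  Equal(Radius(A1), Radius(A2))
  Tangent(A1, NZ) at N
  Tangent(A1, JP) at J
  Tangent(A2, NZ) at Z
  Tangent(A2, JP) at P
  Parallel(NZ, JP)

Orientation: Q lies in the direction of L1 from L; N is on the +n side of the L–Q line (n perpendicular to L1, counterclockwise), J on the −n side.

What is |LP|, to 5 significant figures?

73.724

The slot axis is L1's direction at 37.2°, so u = (cos 37.2°, sin 37.2°) = (0.79653, 0.60460) and n = (−sin 37.2°, cos 37.2°) = (-0.60460, 0.79653). L is at the origin and Q lies 69.1 along u from L, so Q = 69.1·u = (55.040, 41.778). Tangency of A1 to both parallel lines with radius 25.7 puts N and J at L ± 25.7·n: N = (-15.538, 20.471), J = (15.538, -20.471). Equal radii place Z and P the same way about Q: Z = Q + 25.7·n = (39.502, 62.249), P = Q − 25.7·n = (70.578, 21.307). Then |LP| = |P − L| = 73.724.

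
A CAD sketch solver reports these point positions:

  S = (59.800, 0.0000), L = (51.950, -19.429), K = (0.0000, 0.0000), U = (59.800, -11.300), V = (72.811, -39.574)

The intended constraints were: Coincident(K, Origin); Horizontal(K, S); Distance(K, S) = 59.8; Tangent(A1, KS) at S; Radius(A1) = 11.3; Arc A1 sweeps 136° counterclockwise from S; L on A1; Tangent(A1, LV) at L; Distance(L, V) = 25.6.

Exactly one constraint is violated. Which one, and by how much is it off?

Distance(L, V) = 25.6 — off by 3.40.

K = (0.00, 0.00) ✓; K.y = 0.00, S.y = 0.00 ✓; |KS| = 59.80 ✓; ∠(US, SK) = 90.00° ✓; |US| = 11.30 ✓; bearing(U→L) − bearing(U→S) = 136.0° ✓; |UL| = 11.30 ✓; ∠(UL, LV) = 90.00° ✓; |LV| = 29.00 ✗.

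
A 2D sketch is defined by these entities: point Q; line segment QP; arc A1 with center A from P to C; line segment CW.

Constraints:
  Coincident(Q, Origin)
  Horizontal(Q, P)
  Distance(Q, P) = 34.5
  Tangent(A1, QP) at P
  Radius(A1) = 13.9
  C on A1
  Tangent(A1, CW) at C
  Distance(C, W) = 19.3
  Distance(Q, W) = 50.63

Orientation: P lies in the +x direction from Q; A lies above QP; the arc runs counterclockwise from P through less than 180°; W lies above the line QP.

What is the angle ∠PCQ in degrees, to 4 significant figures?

37.57°

Q is at the origin; QP is horizontal with |QP| = 34.5 and P on the +x side, so P = (34.50, 0.000). The tangent condition forces AP to be normal to QP, so A = P + (0, 13.9) = (34.50, 13.90). Since AC ⟂ CW (tangency), |AW| = √(13.9² + 19.3²) = 23.78 regardless of where C sits on A1. So W lies on both circle(Q, 50.63) and circle(A, 23.78); the above-QP intersection is W = (33.82, 37.67). C is the foot of the tangent from W: C = (45.54, 22.34).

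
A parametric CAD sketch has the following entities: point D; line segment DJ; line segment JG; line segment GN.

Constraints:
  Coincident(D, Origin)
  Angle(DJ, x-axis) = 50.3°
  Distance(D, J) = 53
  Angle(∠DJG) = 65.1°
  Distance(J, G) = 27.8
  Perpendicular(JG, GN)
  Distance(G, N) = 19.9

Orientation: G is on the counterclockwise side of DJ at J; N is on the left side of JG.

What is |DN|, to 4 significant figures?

28.70

D is at the origin; DJ runs at 50.3° with length 53.0, so J = 53.0·(cos 50.3°, sin 50.3°) = (33.85, 40.78). ∠DJG = 65.1°, so JG runs at 50.3° + (180° − 65.1°) = 165.2° from the x-axis; with |JG| = 27.8, G = J + 27.8·(cos 165.2°, sin 165.2°) = (6.977, 47.88). JG is perpendicular to GN; with |GN| = 19.9 on the left of JG, N = G + 19.9·(-0.2554, -0.9668) = (1.894, 28.64). Then |DN| = |N − D| = 28.70.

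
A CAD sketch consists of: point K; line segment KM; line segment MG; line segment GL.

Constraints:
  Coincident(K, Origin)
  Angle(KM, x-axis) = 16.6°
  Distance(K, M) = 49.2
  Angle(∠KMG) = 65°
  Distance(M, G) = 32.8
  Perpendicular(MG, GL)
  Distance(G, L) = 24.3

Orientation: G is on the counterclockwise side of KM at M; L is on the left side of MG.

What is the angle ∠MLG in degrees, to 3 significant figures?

53.5°

∠KMG = 65.0°, so MG runs at 16.6° + (180° − 65.0°) = 132° from the x-axis; with |MG| = 32.8, G = M + 32.8·(cos 132°, sin 132°) = (25.4, 38.6). MG is perpendicular to GL; with |GL| = 24.3 on the left of MG, L = G + 24.3·(-0.748, -0.664) = (7.20, 22.5). Then cos ∠MLG = LM·LG / (|LM||LG|), giving 53.5°.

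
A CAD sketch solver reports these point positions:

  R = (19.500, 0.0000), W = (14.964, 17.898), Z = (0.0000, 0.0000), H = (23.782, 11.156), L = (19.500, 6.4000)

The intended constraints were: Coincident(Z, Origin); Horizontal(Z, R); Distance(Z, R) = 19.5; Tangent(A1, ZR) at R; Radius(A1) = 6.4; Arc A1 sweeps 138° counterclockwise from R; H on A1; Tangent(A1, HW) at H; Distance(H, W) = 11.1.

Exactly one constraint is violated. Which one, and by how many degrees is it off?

Tangent(A1, HW) at H — off by 4.60°.

Z = (0.00, 0.00) ✓; Z.y = 0.00, R.y = 0.00 ✓; |ZR| = 19.50 ✓; ∠(LR, RZ) = 90.00° ✓; |LR| = 6.400 ✓; bearing(L→H) − bearing(L→R) = 138.0° ✓; |LH| = 6.400 ✓; ∠(LH, HW) = 85.40° ✗; |HW| = 11.10 ✓.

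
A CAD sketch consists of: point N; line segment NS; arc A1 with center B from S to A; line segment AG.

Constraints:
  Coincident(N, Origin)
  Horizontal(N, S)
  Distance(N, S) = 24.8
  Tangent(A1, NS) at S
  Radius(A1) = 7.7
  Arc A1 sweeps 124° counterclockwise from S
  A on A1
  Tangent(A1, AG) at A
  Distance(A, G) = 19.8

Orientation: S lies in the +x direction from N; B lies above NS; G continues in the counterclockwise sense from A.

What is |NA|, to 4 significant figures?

33.41

N is at the origin; NS is horizontal with |NS| = 24.8 and S on the +x side, so S = (24.80, 0.000). Since A1 is tangent to NS there, BS ⟂ NS, so B = S + (0, 7.7) = (24.80, 7.700). On A1, S sits at bearing -90° from B; a 124° counterclockwise sweep puts A at bearing 34°, so A = B + 7.7·(cos 34°, sin 34°) = (31.18, 12.01). Then |NA| = |A − N| = 33.41.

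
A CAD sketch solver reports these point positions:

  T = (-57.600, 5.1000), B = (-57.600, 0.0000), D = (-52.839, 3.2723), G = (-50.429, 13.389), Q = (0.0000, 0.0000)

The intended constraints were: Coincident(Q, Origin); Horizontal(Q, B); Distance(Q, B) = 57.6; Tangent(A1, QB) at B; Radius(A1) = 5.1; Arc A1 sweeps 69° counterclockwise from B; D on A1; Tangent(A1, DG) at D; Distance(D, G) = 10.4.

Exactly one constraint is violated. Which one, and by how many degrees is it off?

Tangent(A1, DG) at D — off by 7.60°.

Q = (0.00, 0.00) ✓; Q.y = 0.00, B.y = 0.00 ✓; |QB| = 57.60 ✓; ∠(TB, BQ) = 90.00° ✓; |TB| = 5.100 ✓; bearing(T→D) − bearing(T→B) = 69.00° ✓; |TD| = 5.100 ✓; ∠(TD, DG) = 82.40° ✗; |DG| = 10.40 ✓.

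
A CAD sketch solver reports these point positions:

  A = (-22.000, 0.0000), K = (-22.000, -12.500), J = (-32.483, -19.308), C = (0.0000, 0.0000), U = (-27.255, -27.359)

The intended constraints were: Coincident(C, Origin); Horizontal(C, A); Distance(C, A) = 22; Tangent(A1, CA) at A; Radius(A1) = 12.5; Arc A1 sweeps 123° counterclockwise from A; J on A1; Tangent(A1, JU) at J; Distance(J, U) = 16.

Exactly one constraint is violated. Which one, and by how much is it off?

Distance(J, U) = 16 — off by 6.40.

C = (0.00, 0.00) ✓; C.y = 0.00, A.y = 0.00 ✓; |CA| = 22.00 ✓; ∠(KA, AC) = 90.00° ✓; |KA| = 12.50 ✓; bearing(K→J) − bearing(K→A) = 123.0° ✓; |KJ| = 12.50 ✓; ∠(KJ, JU) = 90.00° ✓; |JU| = 9.600 ✗.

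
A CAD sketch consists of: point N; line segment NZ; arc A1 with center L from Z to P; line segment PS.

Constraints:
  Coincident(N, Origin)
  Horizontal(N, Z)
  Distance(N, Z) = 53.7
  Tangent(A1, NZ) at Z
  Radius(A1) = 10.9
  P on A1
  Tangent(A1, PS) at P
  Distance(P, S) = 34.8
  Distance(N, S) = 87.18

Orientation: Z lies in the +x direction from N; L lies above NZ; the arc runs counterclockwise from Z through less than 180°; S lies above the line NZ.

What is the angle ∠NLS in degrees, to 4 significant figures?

144.9°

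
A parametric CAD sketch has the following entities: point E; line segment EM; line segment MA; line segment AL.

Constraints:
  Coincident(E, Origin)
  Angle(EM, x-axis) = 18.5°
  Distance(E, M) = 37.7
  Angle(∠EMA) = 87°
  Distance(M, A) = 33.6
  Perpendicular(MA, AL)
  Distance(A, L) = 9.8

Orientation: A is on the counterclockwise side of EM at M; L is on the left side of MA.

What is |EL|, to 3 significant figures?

42.1

∠EMA = 87.0°, so MA runs at 18.5° + (180° − 87.0°) = 112° from the x-axis; with |MA| = 33.6, A = M + 33.6·(cos 112°, sin 112°) = (23.4, 43.2). MA is perpendicular to AL; with |AL| = 9.8 on the left of MA, L = A + 9.8·(-0.930, -0.367) = (14.3, 39.6). Then |EL| = |L − E| = 42.1.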